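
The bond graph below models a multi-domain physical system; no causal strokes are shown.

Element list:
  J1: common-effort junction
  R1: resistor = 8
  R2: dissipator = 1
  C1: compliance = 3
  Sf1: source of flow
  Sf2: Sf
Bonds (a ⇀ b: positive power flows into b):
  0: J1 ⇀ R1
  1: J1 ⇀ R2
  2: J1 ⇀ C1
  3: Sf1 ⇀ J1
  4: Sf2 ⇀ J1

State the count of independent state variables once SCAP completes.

1  (C1 all integral)

b3 stroke at Sf1  (source Sf1 imposes f)
b4 stroke at Sf2  (source Sf2 imposes f)
b2 stroke at J1  (prefer integral on C1)
b0 stroke at R1  (J1 effort already set via bond 2)
b1 stroke at R2  (J1 effort already set via bond 2)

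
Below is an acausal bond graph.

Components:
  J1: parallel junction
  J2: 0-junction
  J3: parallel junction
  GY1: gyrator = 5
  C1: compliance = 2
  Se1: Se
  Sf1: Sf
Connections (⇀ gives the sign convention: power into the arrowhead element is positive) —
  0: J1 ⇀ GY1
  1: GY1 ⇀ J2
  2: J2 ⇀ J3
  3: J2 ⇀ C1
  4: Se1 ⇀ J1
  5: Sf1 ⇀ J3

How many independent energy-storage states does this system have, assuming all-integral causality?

#4 stroke at J1  (Se1 fixes effort; stroke away)
#5 stroke at Sf1  (Sf1 (Sf) sets flow on bond)
#0 stroke at GY1  (J1: bond 4 brought effort, rest push out)
#2 stroke at J3  (only one effort-in slot at J3)
#1 stroke at GY1  (through GY1, causality inverts; strokes same side of GY1)
#3 stroke at J2  (J2 needs exactly one e-in)

1  (C1 all integral)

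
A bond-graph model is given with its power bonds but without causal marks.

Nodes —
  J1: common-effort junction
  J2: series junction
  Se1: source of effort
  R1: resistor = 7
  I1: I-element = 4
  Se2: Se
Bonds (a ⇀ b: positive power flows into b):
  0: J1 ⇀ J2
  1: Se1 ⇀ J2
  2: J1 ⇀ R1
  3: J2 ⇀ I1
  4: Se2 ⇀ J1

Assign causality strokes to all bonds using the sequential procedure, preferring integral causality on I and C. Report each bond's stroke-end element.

#0 →J2
#1 →J2
#2 →R1
#3 →I1
#4 →J1

bond 1 →J2  (Se1 (Se) sets effort on bond)
bond 4 →J1  (Se2: effort source, stroke at far end)
bond 0 →J2  (J1 effort already set via bond 4)
bond 2 →R1  (J1 effort already set via bond 4)
bond 3 →I1  (closing 1-jn rule on J2)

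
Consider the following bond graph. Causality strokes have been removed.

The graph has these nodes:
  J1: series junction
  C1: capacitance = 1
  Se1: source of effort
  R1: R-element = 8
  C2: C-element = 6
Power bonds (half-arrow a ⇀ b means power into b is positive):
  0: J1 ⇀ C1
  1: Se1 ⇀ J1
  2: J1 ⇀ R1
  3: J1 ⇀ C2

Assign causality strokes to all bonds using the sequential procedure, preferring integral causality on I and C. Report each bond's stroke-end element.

#0 →J1
#1 →J1
#2 →R1
#3 →J1

b1 stroke→J1  (Se1 (Se) sets effort on bond)
b0 stroke→J1  (C1: C, integral causality)
b3 stroke→J1  (C2: C, integral causality)
b2 stroke→R1  (closing 1-jn rule on J1)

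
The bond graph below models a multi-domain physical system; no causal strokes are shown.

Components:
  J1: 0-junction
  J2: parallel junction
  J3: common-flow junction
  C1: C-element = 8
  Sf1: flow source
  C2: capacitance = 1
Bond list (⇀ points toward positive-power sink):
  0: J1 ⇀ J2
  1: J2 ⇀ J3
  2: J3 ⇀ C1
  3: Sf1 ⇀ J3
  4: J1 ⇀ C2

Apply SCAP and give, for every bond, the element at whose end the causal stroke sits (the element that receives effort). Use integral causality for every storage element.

b3 |Sf1  (Sf1 (Sf) sets flow on bond)
b1 |J3  (1-jn J3 has f-setter on 3)
b2 |J3  (1-jn J3 has f-setter on 3)
b0 |J2  (only one effort-in slot at J2)
b4 |J1  (only one effort-in slot at J1)

bond 0 |J2
bond 1 |J3
bond 2 |J3
bond 3 |Sf1
bond 4 |J1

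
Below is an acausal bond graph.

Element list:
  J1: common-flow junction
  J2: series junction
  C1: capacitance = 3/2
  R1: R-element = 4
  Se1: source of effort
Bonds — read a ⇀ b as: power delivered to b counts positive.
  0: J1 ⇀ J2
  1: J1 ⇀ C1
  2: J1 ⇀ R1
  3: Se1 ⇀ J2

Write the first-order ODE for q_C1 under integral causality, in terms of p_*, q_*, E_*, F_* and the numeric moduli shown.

dq_C1/dt = E_Se1/4 - q_C1/6

bond 3 stroke→J2  (Se1: effort source, stroke at far end)
bond 0 stroke→J1  (only one flow-in slot at J2)
bond 1 stroke→J1  (prefer integral on C1)
bond 2 stroke→R1  (J1 needs exactly one f-in)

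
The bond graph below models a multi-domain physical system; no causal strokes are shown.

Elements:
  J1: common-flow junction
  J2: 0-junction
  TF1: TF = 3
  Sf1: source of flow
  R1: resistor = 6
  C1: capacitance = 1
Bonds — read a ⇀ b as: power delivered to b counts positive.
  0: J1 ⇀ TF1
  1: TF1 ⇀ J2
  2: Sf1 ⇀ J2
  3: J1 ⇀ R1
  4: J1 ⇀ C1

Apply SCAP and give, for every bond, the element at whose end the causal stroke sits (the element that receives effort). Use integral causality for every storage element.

b2 |Sf1  (Sf1 (Sf) sets flow on bond)
b1 |J2  (only one effort-in slot at J2)
b0 |TF1  (TF1: transformer flips bond 1)
b3 |J1  (common-f at J1 fixed by 0)
b4 |J1  (J1 flow already set via bond 0)

b0 |TF1
b1 |J2
b2 |Sf1
b3 |J1
b4 |J1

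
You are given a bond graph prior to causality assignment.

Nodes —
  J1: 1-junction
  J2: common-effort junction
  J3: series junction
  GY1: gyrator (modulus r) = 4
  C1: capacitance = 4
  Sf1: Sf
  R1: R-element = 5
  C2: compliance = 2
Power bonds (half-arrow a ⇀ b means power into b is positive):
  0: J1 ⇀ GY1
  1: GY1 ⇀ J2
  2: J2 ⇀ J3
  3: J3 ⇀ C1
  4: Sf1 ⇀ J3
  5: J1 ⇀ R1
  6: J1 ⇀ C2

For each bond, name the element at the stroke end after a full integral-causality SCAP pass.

β0 |J1
β1 |J2
β2 |J3
β3 |J3
β4 |Sf1
β5 |R1
β6 |J1

β4 stroke→Sf1  (Sf1: flow source, stroke at near end)
β2 stroke→J3  (common-f at J3 fixed by 4)
β3 stroke→J3  (J3 flow already set via bond 4)
β1 stroke→J2  (closing 0-jn rule on J2)
β0 stroke→J1  (through GY1, causality inverts; strokes same side of GY1)
β6 stroke→J1  (C2 integral (e out))
β5 stroke→R1  (J1 needs exactly one f-in)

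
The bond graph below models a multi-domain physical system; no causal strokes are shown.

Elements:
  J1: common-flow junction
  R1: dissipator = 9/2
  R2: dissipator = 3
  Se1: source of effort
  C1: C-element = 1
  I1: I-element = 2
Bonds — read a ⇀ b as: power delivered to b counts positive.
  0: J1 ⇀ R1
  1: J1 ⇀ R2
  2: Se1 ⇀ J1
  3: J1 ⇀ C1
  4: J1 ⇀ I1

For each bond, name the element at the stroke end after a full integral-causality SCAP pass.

bond 0 →J1
bond 1 →J1
bond 2 →J1
bond 3 →J1
bond 4 →I1

#2 |J1  (Se1 fixes effort; stroke away)
#3 |J1  (prefer integral on C1)
#4 |I1  (prefer integral on I1)
#0 |J1  (J1: bond 4 brought flow, rest push out)
#1 |J1  (J1 flow already set via bond 4)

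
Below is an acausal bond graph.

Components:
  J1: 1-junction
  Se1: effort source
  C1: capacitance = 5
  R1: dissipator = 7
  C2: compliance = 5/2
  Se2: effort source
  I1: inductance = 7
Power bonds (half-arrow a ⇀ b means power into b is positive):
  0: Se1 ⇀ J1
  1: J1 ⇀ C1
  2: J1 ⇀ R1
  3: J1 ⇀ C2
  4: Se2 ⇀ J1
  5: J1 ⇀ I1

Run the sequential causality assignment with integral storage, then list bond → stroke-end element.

β0 stroke at J1
β1 stroke at J1
β2 stroke at J1
β3 stroke at J1
β4 stroke at J1
β5 stroke at I1

#0 →J1  (Se1 fixes effort; stroke away)
#4 →J1  (Se2: effort source, stroke at far end)
#1 →J1  (C1: C, integral causality)
#3 →J1  (C2 outputs effort q/C2)
#5 →I1  (I1: I, integral causality)
#2 →J1  (1-jn J1 has f-setter on 5)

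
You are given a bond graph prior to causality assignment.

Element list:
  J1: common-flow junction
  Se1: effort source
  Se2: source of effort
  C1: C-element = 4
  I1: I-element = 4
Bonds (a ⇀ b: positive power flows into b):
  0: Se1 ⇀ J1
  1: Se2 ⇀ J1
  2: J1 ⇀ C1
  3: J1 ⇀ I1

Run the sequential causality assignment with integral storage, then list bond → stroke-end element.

#0 stroke→J1
#1 stroke→J1
#2 stroke→J1
#3 stroke→I1

b0 stroke at J1  (Se1 fixes effort; stroke away)
b1 stroke at J1  (source Se2 imposes e)
b2 stroke at J1  (C1 outputs effort q/C1)
b3 stroke at I1  (closing 1-jn rule on J1)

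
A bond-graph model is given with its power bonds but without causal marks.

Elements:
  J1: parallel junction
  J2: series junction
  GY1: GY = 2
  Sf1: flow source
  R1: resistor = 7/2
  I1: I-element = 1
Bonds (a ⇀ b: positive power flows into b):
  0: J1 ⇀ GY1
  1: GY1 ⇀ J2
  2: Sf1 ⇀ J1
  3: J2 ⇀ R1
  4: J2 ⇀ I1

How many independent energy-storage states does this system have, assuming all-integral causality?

1  (I1 all integral)

bond 2 |Sf1  (source Sf1 imposes f)
bond 0 |J1  (closing 0-jn rule on J1)
bond 1 |J2  (GY1: gyrator matches bond 0)
bond 4 |I1  (I1 integral (f out))
bond 3 |J2  (common-f at J2 fixed by 4)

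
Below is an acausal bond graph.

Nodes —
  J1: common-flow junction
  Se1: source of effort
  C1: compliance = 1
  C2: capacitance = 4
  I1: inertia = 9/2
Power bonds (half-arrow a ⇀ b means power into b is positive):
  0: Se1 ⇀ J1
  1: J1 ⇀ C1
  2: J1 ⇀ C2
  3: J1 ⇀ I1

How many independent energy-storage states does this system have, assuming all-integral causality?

β0 stroke→J1  (Se1: effort source, stroke at far end)
β1 stroke→J1  (C1 outputs effort q/C1)
β2 stroke→J1  (C2: C, integral causality)
β3 stroke→I1  (only one flow-in slot at J1)

3  (C1, C2, I1 all integral)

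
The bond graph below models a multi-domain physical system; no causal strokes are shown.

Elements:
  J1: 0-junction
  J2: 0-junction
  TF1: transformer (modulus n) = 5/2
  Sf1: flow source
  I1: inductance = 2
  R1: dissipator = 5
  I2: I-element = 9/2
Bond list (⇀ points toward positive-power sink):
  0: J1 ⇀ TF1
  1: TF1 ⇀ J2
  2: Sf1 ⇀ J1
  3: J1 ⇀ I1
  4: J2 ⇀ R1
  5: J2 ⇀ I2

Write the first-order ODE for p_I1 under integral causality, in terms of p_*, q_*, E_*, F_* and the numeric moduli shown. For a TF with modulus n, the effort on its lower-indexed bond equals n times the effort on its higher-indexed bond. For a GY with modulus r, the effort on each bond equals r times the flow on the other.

#2 stroke at Sf1  (Sf1 fixes flow; stroke at Sf1)
#3 stroke at I1  (I1: I, integral causality)
#0 stroke at J1  (J1 needs exactly one e-in)
#1 stroke at TF1  (TF TF1: opposite of bond 0)
#5 stroke at I2  (I2 integral (f out))
#4 stroke at J2  (J2 needs exactly one e-in)

dp_I1/dt = 125*F_Sf1/4 - 125*p_I1/8 - 25*p_I2/9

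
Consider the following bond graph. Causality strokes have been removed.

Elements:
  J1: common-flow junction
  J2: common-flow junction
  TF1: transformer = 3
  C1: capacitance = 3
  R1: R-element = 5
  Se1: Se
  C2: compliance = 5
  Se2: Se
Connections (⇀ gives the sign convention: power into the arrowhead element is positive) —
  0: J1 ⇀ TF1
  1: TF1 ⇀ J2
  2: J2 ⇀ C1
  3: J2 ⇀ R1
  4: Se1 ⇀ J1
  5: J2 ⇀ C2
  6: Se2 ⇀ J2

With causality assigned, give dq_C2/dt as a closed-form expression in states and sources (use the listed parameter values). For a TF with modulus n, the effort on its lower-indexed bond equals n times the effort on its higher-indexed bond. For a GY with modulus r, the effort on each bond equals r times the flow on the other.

dq_C2/dt = E_Se1/15 + E_Se2/5 - q_C1/15 - q_C2/25

#4 →J1  (Se1 fixes effort; stroke away)
#6 →J2  (Se2 fixes effort; stroke away)
#0 →TF1  (J1: last free bond brings flow in)
#1 →J2  (TF1 one-in-one-out from 0)
#2 →J2  (prefer integral on C1)
#5 →J2  (C2: C, integral causality)
#3 →R1  (J2 needs exactly one f-in)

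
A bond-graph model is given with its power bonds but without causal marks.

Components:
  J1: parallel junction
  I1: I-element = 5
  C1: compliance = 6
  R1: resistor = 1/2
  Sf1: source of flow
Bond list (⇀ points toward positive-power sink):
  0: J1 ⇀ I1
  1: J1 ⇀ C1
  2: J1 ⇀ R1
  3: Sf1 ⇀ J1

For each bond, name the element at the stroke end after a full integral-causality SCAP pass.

bond 0 stroke at I1
bond 1 stroke at J1
bond 2 stroke at R1
bond 3 stroke at Sf1

#3 →Sf1  (source Sf1 imposes f)
#0 →I1  (I1 integral (f out))
#1 →J1  (prefer integral on C1)
#2 →R1  (J1: bond 1 brought effort, rest push out)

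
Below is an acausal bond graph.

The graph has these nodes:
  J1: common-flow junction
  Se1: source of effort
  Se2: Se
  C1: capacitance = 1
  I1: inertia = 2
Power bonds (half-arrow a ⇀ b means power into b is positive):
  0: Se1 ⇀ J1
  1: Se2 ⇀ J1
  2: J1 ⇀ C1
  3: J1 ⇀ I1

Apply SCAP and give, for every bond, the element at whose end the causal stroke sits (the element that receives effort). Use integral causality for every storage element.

bond 0 stroke at J1
bond 1 stroke at J1
bond 2 stroke at J1
bond 3 stroke at I1

b0 stroke→J1  (Se1: effort source, stroke at far end)
b1 stroke→J1  (Se2 fixes effort; stroke away)
b2 stroke→J1  (C1: C, integral causality)
b3 stroke→I1  (J1 needs exactly one f-in)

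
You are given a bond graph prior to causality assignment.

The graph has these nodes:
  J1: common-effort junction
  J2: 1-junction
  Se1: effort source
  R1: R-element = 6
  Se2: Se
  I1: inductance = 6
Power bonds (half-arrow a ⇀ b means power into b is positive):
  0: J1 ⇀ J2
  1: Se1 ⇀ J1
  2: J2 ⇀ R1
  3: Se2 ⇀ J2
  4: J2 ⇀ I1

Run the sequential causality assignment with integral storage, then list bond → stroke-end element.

β0 stroke at J2
β1 stroke at J1
β2 stroke at J2
β3 stroke at J2
β4 stroke at I1

β1 →J1  (Se1 fixes effort; stroke away)
β3 →J2  (Se2 fixes effort; stroke away)
β0 →J2  (J1: bond 1 brought effort, rest push out)
β4 →I1  (I1: I, integral causality)
β2 →J2  (1-jn J2 has f-setter on 4)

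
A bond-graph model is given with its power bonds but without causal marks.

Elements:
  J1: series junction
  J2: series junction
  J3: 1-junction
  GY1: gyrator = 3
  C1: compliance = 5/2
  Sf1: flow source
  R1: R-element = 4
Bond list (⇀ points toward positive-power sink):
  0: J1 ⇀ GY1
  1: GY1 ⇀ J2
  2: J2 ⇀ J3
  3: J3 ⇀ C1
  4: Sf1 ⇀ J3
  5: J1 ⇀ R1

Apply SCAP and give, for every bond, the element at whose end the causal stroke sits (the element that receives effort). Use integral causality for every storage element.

β0 stroke→J1
β1 stroke→J2
β2 stroke→J3
β3 stroke→J3
β4 stroke→Sf1
β5 stroke→R1

bond 4 stroke at Sf1  (Sf1 fixes flow; stroke at Sf1)
bond 2 stroke at J3  (common-f at J3 fixed by 4)
bond 3 stroke at J3  (1-jn J3 has f-setter on 4)
bond 1 stroke at J2  (J2 flow already set via bond 2)
bond 0 stroke at J1  (GY1 both-in/both-out from 1)
bond 5 stroke at R1  (closing 1-jn rule on J1)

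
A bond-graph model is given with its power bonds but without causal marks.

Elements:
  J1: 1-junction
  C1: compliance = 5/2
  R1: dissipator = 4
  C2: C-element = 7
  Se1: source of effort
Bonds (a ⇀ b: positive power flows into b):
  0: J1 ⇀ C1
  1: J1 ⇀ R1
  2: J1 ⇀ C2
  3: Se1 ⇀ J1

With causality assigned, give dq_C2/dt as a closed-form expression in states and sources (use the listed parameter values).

b3 |J1  (Se1 fixes effort; stroke away)
b0 |J1  (C1: C, integral causality)
b2 |J1  (C2 integral (e out))
b1 |R1  (closing 1-jn rule on J1)

dq_C2/dt = E_Se1/4 - q_C1/10 - q_C2/28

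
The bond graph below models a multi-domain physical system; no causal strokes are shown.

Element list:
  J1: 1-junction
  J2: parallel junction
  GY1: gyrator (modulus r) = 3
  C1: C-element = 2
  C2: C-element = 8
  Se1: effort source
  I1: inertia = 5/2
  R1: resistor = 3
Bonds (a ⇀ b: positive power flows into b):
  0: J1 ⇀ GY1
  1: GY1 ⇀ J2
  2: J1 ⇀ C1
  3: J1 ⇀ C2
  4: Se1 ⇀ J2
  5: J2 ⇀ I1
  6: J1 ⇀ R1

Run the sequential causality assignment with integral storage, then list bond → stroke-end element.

b4 |J2  (Se1 fixes effort; stroke away)
b1 |GY1  (common-e at J2 fixed by 4)
b5 |I1  (J2: bond 4 brought effort, rest push out)
b0 |GY1  (GY1: gyrator matches bond 1)
b2 |J1  (J1 flow already set via bond 0)
b3 |J1  (J1 flow already set via bond 0)
b6 |J1  (common-f at J1 fixed by 0)

bond 0 |GY1
bond 1 |GY1
bond 2 |J1
bond 3 |J1
bond 4 |J2
bond 5 |I1
bond 6 |J1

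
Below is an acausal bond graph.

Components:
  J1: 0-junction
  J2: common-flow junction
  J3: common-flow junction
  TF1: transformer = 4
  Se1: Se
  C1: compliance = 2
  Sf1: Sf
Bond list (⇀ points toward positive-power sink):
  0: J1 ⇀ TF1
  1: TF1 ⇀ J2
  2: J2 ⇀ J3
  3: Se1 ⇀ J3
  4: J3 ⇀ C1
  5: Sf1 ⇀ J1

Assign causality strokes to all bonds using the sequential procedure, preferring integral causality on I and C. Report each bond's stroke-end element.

β3 →J3  (Se1: effort source, stroke at far end)
β5 →Sf1  (source Sf1 imposes f)
β0 →J1  (J1: last free bond brings effort in)
β1 →TF1  (through TF1, causality passes straight; one stroke at TF1)
β2 →J2  (J2: bond 1 brought flow, rest push out)
β4 →J3  (J3 flow already set via bond 2)

b0 stroke at J1
b1 stroke at TF1
b2 stroke at J2
b3 stroke at J3
b4 stroke at J3
b5 stroke at Sf1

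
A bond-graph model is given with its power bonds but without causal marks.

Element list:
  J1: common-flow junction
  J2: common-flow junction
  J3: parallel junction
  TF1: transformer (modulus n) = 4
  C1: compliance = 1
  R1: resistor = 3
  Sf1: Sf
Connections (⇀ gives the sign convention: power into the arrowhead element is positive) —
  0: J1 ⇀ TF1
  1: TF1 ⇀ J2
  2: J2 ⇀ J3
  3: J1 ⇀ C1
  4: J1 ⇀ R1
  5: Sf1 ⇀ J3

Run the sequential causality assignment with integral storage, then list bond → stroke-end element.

bond 0 stroke at TF1
bond 1 stroke at J2
bond 2 stroke at J3
bond 3 stroke at J1
bond 4 stroke at J1
bond 5 stroke at Sf1

#5 →Sf1  (Sf1 fixes flow; stroke at Sf1)
#2 →J3  (only one effort-in slot at J3)
#1 →J2  (J2 flow already set via bond 2)
#0 →TF1  (TF TF1: opposite of bond 1)
#3 →J1  (J1: bond 0 brought flow, rest push out)
#4 →J1  (J1 flow already set via bond 0)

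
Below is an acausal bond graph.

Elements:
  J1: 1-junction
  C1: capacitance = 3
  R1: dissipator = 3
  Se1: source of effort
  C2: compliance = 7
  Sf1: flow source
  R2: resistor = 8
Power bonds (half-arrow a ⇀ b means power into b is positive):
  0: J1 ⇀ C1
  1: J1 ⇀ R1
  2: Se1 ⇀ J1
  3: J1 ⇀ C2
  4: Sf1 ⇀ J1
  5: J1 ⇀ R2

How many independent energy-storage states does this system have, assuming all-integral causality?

β2 →J1  (Se1 (Se) sets effort on bond)
β4 →Sf1  (Sf1 fixes flow; stroke at Sf1)
β0 →J1  (common-f at J1 fixed by 4)
β1 →J1  (J1 flow already set via bond 4)
β3 →J1  (J1: bond 4 brought flow, rest push out)
β5 →J1  (common-f at J1 fixed by 4)

2  (C1, C2 all integral)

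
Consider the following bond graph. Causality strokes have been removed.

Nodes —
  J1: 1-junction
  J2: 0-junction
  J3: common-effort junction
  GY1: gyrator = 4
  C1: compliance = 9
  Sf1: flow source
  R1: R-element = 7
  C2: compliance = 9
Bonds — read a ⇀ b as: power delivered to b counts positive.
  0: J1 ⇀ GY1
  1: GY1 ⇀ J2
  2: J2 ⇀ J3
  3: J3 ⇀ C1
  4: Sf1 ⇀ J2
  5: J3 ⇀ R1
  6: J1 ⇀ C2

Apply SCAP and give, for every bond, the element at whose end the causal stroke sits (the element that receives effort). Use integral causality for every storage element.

bond 0 →GY1
bond 1 →GY1
bond 2 →J2
bond 3 →J3
bond 4 →Sf1
bond 5 →R1
bond 6 →J1

β4 stroke→Sf1  (Sf1: flow source, stroke at near end)
β3 stroke→J3  (prefer integral on C1)
β2 stroke→J2  (J3: bond 3 brought effort, rest push out)
β5 stroke→R1  (J3: bond 3 brought effort, rest push out)
β1 stroke→GY1  (J2: bond 2 brought effort, rest push out)
β0 stroke→GY1  (through GY1, causality inverts; strokes same side of GY1)
β6 stroke→J1  (J1: bond 0 brought flow, rest push out)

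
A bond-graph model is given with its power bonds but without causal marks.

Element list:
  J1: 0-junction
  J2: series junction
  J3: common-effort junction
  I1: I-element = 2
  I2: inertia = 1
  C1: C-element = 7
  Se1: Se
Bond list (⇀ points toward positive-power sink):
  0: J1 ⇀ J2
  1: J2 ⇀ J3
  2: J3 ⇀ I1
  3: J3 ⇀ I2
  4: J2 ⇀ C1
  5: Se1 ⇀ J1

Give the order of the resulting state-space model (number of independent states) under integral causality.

#5 |J1  (Se1 (Se) sets effort on bond)
#0 |J2  (0-jn J1 has e-setter on 5)
#2 |I1  (I1 integral (f out))
#3 |I2  (I2: I, integral causality)
#1 |J3  (only one effort-in slot at J3)
#4 |J2  (1-jn J2 has f-setter on 1)

3  (C1, I1, I2 all integral)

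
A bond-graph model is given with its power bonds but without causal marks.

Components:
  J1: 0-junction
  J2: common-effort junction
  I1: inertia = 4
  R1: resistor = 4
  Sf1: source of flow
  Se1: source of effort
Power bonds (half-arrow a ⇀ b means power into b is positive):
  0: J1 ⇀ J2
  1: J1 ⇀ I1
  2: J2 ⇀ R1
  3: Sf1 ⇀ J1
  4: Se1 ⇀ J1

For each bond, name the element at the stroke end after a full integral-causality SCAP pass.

#0 |J2
#1 |I1
#2 |R1
#3 |Sf1
#4 |J1

b3 stroke→Sf1  (source Sf1 imposes f)
b4 stroke→J1  (Se1 (Se) sets effort on bond)
b0 stroke→J2  (J1 effort already set via bond 4)
b1 stroke→I1  (J1: bond 4 brought effort, rest push out)
b2 stroke→R1  (common-e at J2 fixed by 0)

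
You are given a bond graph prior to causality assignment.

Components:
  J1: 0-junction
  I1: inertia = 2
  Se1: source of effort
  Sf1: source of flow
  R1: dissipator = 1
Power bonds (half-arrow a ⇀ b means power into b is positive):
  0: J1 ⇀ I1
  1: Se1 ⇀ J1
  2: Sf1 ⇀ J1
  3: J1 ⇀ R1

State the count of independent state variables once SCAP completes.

1  (I1 all integral)

β1 stroke→J1  (Se1 fixes effort; stroke away)
β2 stroke→Sf1  (source Sf1 imposes f)
β0 stroke→I1  (0-jn J1 has e-setter on 1)
β3 stroke→R1  (common-e at J1 fixed by 1)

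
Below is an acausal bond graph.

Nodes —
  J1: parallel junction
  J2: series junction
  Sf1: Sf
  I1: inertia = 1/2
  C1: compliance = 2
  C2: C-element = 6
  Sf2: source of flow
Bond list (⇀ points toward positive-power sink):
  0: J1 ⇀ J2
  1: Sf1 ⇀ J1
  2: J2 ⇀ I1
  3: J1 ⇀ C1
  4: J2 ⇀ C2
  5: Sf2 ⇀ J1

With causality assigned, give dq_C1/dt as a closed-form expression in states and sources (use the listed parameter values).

β1 stroke at Sf1  (source Sf1 imposes f)
β5 stroke at Sf2  (source Sf2 imposes f)
β2 stroke at I1  (prefer integral on I1)
β0 stroke at J2  (1-jn J2 has f-setter on 2)
β4 stroke at J2  (J2: bond 2 brought flow, rest push out)
β3 stroke at J1  (J1: last free bond brings effort in)

dq_C1/dt = F_Sf1 + F_Sf2 - 2*p_I1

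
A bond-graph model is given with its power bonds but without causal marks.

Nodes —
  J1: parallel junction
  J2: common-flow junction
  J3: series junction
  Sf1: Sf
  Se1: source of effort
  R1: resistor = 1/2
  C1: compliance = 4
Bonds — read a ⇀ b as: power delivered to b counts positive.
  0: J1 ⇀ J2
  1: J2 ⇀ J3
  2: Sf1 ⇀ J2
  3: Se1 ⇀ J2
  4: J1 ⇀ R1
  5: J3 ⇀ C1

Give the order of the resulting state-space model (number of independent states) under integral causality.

1  (C1 all integral)

#2 stroke at Sf1  (Sf1 (Sf) sets flow on bond)
#3 stroke at J2  (Se1 (Se) sets effort on bond)
#0 stroke at J2  (J2: bond 2 brought flow, rest push out)
#1 stroke at J2  (common-f at J2 fixed by 2)
#5 stroke at J3  (1-jn J3 has f-setter on 1)
#4 stroke at J1  (only one effort-in slot at J1)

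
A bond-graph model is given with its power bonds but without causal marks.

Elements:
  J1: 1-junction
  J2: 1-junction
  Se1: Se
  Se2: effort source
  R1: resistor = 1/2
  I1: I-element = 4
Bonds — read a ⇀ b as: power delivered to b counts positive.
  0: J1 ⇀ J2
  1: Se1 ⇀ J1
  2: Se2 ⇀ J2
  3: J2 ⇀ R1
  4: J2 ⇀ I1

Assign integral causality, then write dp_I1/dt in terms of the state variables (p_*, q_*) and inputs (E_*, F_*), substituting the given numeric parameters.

dp_I1/dt = E_Se1 + E_Se2 - p_I1/8

β1 stroke→J1  (Se1 (Se) sets effort on bond)
β2 stroke→J2  (source Se2 imposes e)
β0 stroke→J2  (J1 needs exactly one f-in)
β4 stroke→I1  (I1 integral (f out))
β3 stroke→J2  (J2: bond 4 brought flow, rest push out)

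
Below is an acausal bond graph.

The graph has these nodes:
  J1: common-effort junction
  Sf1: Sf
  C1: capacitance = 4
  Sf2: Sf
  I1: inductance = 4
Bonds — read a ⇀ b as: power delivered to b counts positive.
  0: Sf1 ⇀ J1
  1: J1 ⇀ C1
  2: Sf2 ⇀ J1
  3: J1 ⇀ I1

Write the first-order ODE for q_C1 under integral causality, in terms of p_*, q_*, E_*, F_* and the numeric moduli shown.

dq_C1/dt = F_Sf1 + F_Sf2 - p_I1/4

b0 →Sf1  (source Sf1 imposes f)
b2 →Sf2  (Sf2 (Sf) sets flow on bond)
b1 →J1  (C1 integral (e out))
b3 →I1  (J1: bond 1 brought effort, rest push out)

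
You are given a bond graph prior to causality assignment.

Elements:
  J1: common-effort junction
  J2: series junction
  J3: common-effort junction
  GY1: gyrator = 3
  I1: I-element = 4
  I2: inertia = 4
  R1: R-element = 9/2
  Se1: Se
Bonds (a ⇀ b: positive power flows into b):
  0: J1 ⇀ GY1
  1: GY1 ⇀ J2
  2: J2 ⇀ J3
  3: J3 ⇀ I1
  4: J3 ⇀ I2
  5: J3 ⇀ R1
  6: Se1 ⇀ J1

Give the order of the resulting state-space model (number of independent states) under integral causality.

2  (I1, I2 all integral)

b6 stroke at J1  (source Se1 imposes e)
b0 stroke at GY1  (common-e at J1 fixed by 6)
b1 stroke at GY1  (through GY1, causality inverts; strokes same side of GY1)
b2 stroke at J2  (J2 flow already set via bond 1)
b3 stroke at I1  (I1 outputs flow p/I1)
b4 stroke at I2  (I2: I, integral causality)
b5 stroke at J3  (closing 0-jn rule on J3)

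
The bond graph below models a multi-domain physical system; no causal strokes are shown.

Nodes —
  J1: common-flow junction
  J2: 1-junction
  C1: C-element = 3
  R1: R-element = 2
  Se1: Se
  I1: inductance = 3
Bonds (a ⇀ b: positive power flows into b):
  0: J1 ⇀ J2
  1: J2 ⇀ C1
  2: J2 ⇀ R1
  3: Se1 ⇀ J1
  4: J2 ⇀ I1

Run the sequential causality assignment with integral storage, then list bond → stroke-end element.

#0 stroke→J2
#1 stroke→J2
#2 stroke→J2
#3 stroke→J1
#4 stroke→I1

bond 3 →J1  (Se1: effort source, stroke at far end)
bond 0 →J2  (only one flow-in slot at J1)
bond 1 →J2  (prefer integral on C1)
bond 4 →I1  (I1: I, integral causality)
bond 2 →J2  (common-f at J2 fixed by 4)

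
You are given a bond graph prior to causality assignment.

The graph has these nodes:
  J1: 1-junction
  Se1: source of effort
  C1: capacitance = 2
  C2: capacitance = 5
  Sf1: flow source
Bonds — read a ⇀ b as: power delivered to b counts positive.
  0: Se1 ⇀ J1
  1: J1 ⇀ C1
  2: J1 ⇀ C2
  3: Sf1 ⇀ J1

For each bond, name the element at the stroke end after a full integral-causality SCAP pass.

b0 |J1  (Se1 fixes effort; stroke away)
b3 |Sf1  (Sf1: flow source, stroke at near end)
b1 |J1  (J1: bond 3 brought flow, rest push out)
b2 |J1  (common-f at J1 fixed by 3)

b0 stroke at J1
b1 stroke at J1
b2 stroke at J1
b3 stroke at Sf1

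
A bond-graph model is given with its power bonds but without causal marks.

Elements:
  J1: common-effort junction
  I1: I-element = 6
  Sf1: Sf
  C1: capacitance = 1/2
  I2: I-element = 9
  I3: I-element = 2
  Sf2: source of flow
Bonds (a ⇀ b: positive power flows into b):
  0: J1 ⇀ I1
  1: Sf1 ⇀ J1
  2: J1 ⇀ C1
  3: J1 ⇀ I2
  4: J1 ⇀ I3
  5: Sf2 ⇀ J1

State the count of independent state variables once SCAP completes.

4  (C1, I1, I2, I3 all integral)

bond 1 stroke at Sf1  (source Sf1 imposes f)
bond 5 stroke at Sf2  (Sf2: flow source, stroke at near end)
bond 0 stroke at I1  (I1 outputs flow p/I1)
bond 2 stroke at J1  (prefer integral on C1)
bond 3 stroke at I2  (J1: bond 2 brought effort, rest push out)
bond 4 stroke at I3  (common-e at J1 fixed by 2)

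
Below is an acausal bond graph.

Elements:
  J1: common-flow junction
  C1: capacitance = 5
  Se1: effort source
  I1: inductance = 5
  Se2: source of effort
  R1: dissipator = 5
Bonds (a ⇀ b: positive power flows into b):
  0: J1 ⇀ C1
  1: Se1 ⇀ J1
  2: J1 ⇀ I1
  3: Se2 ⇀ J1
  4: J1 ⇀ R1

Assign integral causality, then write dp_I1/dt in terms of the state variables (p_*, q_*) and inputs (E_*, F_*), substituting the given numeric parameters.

dp_I1/dt = E_Se1 + E_Se2 - p_I1 - q_C1/5

b1 stroke at J1  (Se1 fixes effort; stroke away)
b3 stroke at J1  (source Se2 imposes e)
b0 stroke at J1  (C1 integral (e out))
b2 stroke at I1  (I1: I, integral causality)
b4 stroke at J1  (1-jn J1 has f-setter on 2)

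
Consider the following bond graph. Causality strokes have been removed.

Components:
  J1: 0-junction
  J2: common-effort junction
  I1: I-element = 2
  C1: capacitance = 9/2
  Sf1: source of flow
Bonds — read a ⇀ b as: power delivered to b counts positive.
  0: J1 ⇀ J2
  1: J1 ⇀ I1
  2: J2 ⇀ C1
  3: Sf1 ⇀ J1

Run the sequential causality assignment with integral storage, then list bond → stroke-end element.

#0 →J1
#1 →I1
#2 →J2
#3 →Sf1

#3 →Sf1  (source Sf1 imposes f)
#1 →I1  (I1 outputs flow p/I1)
#0 →J1  (only one effort-in slot at J1)
#2 →J2  (J2: last free bond brings effort in)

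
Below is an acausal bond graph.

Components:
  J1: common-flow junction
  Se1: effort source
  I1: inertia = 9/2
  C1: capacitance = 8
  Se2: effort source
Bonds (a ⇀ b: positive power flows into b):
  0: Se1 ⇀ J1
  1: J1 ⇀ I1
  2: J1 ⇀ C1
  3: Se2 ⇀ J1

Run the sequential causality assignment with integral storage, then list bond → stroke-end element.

bond 0 stroke at J1  (Se1 (Se) sets effort on bond)
bond 3 stroke at J1  (Se2: effort source, stroke at far end)
bond 1 stroke at I1  (I1: I, integral causality)
bond 2 stroke at J1  (common-f at J1 fixed by 1)

bond 0 |J1
bond 1 |I1
bond 2 |J1
bond 3 |J1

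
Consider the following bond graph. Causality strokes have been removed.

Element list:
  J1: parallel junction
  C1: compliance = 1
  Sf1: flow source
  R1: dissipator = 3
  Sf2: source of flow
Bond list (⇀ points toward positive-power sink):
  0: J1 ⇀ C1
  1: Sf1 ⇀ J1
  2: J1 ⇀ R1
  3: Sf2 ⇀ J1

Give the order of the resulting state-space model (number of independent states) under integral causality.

1  (C1 all integral)

#1 →Sf1  (Sf1: flow source, stroke at near end)
#3 →Sf2  (Sf2 fixes flow; stroke at Sf2)
#0 →J1  (prefer integral on C1)
#2 →R1  (common-e at J1 fixed by 0)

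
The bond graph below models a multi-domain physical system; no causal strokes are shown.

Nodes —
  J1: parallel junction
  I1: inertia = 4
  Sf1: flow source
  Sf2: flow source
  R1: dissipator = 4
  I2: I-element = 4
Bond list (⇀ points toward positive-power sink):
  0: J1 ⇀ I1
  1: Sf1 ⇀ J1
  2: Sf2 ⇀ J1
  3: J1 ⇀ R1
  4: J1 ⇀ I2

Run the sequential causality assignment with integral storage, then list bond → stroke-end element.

bond 0 stroke at I1
bond 1 stroke at Sf1
bond 2 stroke at Sf2
bond 3 stroke at J1
bond 4 stroke at I2

β1 stroke→Sf1  (Sf1 fixes flow; stroke at Sf1)
β2 stroke→Sf2  (Sf2 fixes flow; stroke at Sf2)
β0 stroke→I1  (prefer integral on I1)
β4 stroke→I2  (I2 outputs flow p/I2)
β3 stroke→J1  (closing 0-jn rule on J1)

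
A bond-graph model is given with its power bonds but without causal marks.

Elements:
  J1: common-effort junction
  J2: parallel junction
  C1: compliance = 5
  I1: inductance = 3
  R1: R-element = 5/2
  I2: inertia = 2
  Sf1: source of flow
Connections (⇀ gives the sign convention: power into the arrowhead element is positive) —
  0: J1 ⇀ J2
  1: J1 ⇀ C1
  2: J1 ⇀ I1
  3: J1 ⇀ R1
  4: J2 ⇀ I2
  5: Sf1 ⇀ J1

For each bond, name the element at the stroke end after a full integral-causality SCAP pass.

#0 stroke→J2
#1 stroke→J1
#2 stroke→I1
#3 stroke→R1
#4 stroke→I2
#5 stroke→Sf1

#5 →Sf1  (source Sf1 imposes f)
#1 →J1  (C1: C, integral causality)
#0 →J2  (J1: bond 1 brought effort, rest push out)
#2 →I1  (common-e at J1 fixed by 1)
#3 →R1  (common-e at J1 fixed by 1)
#4 →I2  (J2 effort already set via bond 0)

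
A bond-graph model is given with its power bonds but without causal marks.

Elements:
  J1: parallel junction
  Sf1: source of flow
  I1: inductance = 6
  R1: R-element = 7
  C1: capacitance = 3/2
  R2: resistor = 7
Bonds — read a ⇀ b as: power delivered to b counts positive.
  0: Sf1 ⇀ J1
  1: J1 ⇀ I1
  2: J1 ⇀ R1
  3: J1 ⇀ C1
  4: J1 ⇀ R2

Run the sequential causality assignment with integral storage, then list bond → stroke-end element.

bond 0 stroke→Sf1  (source Sf1 imposes f)
bond 1 stroke→I1  (I1 integral (f out))
bond 3 stroke→J1  (C1: C, integral causality)
bond 2 stroke→R1  (common-e at J1 fixed by 3)
bond 4 stroke→R2  (J1 effort already set via bond 3)

bond 0 |Sf1
bond 1 |I1
bond 2 |R1
bond 3 |J1
bond 4 |R2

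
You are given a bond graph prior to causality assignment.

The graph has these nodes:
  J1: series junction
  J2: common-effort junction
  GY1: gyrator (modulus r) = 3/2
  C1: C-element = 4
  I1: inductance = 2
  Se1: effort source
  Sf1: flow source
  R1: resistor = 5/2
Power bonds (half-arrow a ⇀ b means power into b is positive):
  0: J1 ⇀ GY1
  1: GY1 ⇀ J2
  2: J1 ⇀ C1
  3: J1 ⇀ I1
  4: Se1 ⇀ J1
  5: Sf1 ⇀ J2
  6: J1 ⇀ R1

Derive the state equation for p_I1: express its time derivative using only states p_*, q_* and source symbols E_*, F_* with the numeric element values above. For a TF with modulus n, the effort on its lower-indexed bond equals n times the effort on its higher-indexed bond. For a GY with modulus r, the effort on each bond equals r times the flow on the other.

b4 →J1  (source Se1 imposes e)
b5 →Sf1  (Sf1 (Sf) sets flow on bond)
b1 →J2  (closing 0-jn rule on J2)
b0 →J1  (GY1: gyrator matches bond 1)
b2 →J1  (C1 outputs effort q/C1)
b3 →I1  (I1 integral (f out))
b6 →J1  (common-f at J1 fixed by 3)

dp_I1/dt = E_Se1 + 3*F_Sf1/2 - 5*p_I1/4 - q_C1/4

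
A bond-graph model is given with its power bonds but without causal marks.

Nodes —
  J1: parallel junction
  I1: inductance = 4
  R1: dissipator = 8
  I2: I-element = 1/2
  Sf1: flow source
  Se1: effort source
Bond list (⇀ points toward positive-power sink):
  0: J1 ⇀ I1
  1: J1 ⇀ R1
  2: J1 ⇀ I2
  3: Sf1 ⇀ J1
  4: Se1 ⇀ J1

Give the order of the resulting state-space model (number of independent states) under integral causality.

2  (I1, I2 all integral)

bond 3 stroke→Sf1  (source Sf1 imposes f)
bond 4 stroke→J1  (Se1 fixes effort; stroke away)
bond 0 stroke→I1  (0-jn J1 has e-setter on 4)
bond 1 stroke→R1  (common-e at J1 fixed by 4)
bond 2 stroke→I2  (J1 effort already set via bond 4)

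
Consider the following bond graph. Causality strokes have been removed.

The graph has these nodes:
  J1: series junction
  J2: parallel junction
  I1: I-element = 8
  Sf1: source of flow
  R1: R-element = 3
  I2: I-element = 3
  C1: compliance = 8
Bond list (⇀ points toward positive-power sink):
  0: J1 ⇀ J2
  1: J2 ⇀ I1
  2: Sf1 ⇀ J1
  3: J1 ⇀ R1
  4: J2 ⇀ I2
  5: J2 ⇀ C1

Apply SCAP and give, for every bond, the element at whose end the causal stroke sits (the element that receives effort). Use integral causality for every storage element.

b0 stroke→J1
b1 stroke→I1
b2 stroke→Sf1
b3 stroke→J1
b4 stroke→I2
b5 stroke→J2

#2 stroke→Sf1  (source Sf1 imposes f)
#0 stroke→J1  (J1 flow already set via bond 2)
#3 stroke→J1  (1-jn J1 has f-setter on 2)
#1 stroke→I1  (prefer integral on I1)
#4 stroke→I2  (I2: I, integral causality)
#5 stroke→J2  (J2 needs exactly one e-in)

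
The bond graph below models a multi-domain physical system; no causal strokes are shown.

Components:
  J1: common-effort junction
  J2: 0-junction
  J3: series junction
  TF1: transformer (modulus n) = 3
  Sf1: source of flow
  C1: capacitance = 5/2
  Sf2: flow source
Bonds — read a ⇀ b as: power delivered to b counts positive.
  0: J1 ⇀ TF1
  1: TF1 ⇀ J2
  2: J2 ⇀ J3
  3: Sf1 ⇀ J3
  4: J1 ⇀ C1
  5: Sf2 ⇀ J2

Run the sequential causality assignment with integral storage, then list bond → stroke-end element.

b3 |Sf1  (Sf1 fixes flow; stroke at Sf1)
b5 |Sf2  (Sf2: flow source, stroke at near end)
b2 |J3  (J3: bond 3 brought flow, rest push out)
b1 |J2  (only one effort-in slot at J2)
b0 |TF1  (TF1: transformer flips bond 1)
b4 |J1  (J1: last free bond brings effort in)

bond 0 |TF1
bond 1 |J2
bond 2 |J3
bond 3 |Sf1
bond 4 |J1
bond 5 |Sf2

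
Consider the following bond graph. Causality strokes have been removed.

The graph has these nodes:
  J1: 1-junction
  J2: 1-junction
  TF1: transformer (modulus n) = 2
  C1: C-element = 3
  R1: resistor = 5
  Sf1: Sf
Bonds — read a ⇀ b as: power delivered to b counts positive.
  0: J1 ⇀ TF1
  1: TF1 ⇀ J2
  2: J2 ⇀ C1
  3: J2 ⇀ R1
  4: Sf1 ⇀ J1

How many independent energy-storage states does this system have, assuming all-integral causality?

bond 4 →Sf1  (source Sf1 imposes f)
bond 0 →J1  (common-f at J1 fixed by 4)
bond 1 →TF1  (TF TF1: opposite of bond 0)
bond 2 →J2  (J2 flow already set via bond 1)
bond 3 →J2  (J2 flow already set via bond 1)

1  (C1 all integral)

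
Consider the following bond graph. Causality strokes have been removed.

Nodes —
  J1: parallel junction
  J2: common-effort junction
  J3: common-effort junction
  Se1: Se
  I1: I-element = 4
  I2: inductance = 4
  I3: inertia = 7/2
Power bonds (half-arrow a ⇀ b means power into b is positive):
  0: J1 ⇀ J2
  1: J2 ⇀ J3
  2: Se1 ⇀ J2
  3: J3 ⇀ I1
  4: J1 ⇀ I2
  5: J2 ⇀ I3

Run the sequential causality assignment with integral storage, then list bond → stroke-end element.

β0 stroke at J1
β1 stroke at J3
β2 stroke at J2
β3 stroke at I1
β4 stroke at I2
β5 stroke at I3

#2 stroke→J2  (Se1: effort source, stroke at far end)
#0 stroke→J1  (J2 effort already set via bond 2)
#1 stroke→J3  (common-e at J2 fixed by 2)
#5 stroke→I3  (J2: bond 2 brought effort, rest push out)
#3 stroke→I1  (J3 effort already set via bond 1)
#4 stroke→I2  (J1: bond 0 brought effort, rest push out)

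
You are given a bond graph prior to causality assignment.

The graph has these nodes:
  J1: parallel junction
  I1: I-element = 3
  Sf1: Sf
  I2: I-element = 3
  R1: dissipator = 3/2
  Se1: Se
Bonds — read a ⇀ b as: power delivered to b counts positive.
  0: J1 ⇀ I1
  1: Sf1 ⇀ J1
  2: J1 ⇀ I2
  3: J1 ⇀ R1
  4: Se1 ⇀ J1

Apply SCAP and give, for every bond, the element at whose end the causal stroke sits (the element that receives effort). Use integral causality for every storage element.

#0 |I1
#1 |Sf1
#2 |I2
#3 |R1
#4 |J1

bond 1 →Sf1  (Sf1 (Sf) sets flow on bond)
bond 4 →J1  (Se1: effort source, stroke at far end)
bond 0 →I1  (J1 effort already set via bond 4)
bond 2 →I2  (J1 effort already set via bond 4)
bond 3 →R1  (J1 effort already set via bond 4)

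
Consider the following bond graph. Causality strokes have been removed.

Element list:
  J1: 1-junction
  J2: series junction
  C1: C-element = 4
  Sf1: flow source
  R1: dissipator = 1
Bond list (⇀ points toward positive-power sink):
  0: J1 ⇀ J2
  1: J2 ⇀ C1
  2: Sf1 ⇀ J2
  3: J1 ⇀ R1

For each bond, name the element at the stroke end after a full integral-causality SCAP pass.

bond 0 |J2
bond 1 |J2
bond 2 |Sf1
bond 3 |J1

b2 |Sf1  (Sf1 fixes flow; stroke at Sf1)
b0 |J2  (J2 flow already set via bond 2)
b1 |J2  (1-jn J2 has f-setter on 2)
b3 |J1  (J1: bond 0 brought flow, rest push out)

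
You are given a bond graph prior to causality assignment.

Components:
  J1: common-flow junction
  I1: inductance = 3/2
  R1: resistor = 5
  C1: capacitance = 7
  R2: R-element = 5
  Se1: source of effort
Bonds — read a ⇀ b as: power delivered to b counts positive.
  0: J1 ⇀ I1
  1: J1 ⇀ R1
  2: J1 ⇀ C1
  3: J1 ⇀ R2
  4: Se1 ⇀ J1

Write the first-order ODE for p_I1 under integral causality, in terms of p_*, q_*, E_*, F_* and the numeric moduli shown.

b4 →J1  (source Se1 imposes e)
b0 →I1  (prefer integral on I1)
b1 →J1  (J1: bond 0 brought flow, rest push out)
b2 →J1  (J1: bond 0 brought flow, rest push out)
b3 →J1  (J1 flow already set via bond 0)

dp_I1/dt = E_Se1 - 20*p_I1/3 - q_C1/7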